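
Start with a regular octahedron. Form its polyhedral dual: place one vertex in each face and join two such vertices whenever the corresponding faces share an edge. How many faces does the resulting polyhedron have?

6

The base solid has V = 6, E = 12, F = 8.
The dual swaps V and F and preserves E: V′ = F = 8, E′ = E = 12, F′ = V = 6.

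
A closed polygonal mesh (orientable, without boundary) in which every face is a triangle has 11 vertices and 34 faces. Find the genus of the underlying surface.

4

Every face is a triangle, so 2E = 3·34 = 102, giving E = 51.
χ = V − E + F = 11 − 51 + 34 = -6.
For a closed orientable surface χ = 2 − 2g, so g = (2 − (-6))/2 = 4.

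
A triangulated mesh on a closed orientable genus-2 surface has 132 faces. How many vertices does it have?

χ = 2 − 2·2 = -2, and every face is a triangle so 3F = 2E.
E = 3·132/2 = 198. Then V = -2 + E − F = -2 + 198 − 132 = 64.

64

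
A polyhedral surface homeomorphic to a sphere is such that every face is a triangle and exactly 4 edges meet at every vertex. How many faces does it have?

Each face has 3 edges and each edge borders two faces, so 2E = 3F.
Each vertex has degree 4, so 4V = 2E and hence V = 3F/4.
Euler: V − E + F = 2 ⇒ (3F/4) − (3F/2) + F = 2.
Multiply by 8: (6 − 12 + 8)F = 16, i.e. 2F = 16.
So F = 8, E = 3·8/2 = 12, V = 3·8/4 = 6.

8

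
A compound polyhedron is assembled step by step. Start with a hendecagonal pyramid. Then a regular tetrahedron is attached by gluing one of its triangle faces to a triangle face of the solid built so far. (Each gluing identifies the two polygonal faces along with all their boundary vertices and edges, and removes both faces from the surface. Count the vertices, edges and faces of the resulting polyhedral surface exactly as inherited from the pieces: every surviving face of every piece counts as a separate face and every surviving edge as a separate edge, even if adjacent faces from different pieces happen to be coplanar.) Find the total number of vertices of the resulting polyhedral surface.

A hendecagonal pyramid: V=12, E=22, F=12.
Attach a regular tetrahedron (V=4, E=6, F=4) along a 3-gon: merge 3 vertices and 3 edges, delete both glued faces → V=13, E=25, F=14.
Check: V − E + F = 13 − 25 + 14 = 2.

13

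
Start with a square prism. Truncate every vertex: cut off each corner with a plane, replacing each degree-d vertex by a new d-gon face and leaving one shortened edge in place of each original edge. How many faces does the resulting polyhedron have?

14

The base solid has V = 8, E = 12, F = 6.
Truncation replaces each original edge-end by a new vertex, so V′ = 2E = 24.
Each original edge survives, and each old vertex of degree d contributes d new edges; summing degrees gives Σd = 2E, so E′ = E + 2E = 3E = 36.
Each original face survives and each original vertex becomes one new face: F′ = F + V = 14.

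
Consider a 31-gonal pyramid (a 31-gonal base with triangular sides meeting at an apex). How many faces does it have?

A pyramid on an n-gon base has one n-gon and n triangles: V = 31 + 1 = 32, E = 2·31 = 62, F = 31 + 1 = 32.

32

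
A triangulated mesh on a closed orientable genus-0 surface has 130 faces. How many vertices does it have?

67

χ = 2 − 2·0 = 2, and every face is a triangle so 3F = 2E.
E = 3·130/2 = 195. Then V = 2 + E − F = 2 + 195 − 130 = 67.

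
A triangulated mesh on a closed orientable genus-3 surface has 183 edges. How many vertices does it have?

χ = 2 − 2·3 = -4, and every face is a triangle so 3F = 2E.
F = 2E/3 = 122. Then V = -4 + E − F = -4 + 183 − 122 = 57.

57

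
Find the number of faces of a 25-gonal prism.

27

A prism on an n-gon has two n-gon bases and n rectangular sides: V = 2·25 = 50, E = 3·25 = 75, F = 25 + 2 = 27.
Check: V − E + F = 50 − 75 + 27 = 2.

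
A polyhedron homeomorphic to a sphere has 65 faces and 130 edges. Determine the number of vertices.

67

Here V − E + F = 2.
V = 2 + E − F = 2 + 130 − 65 = 67.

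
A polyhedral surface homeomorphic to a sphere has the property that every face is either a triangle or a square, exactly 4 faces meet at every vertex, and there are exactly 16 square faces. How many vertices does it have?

22

Let x be the number of triangles; then F = 16 + x.
Edge–face incidences: 2E = 4·16 + 3·x = 64 + 3x.
Every vertex has degree 4, so 4V = 2E.
Euler: V − E + F = 2 ⇒ (2E)/4 − E + (16 + x) = 2.
Multiply by 8: 2·(2E) − 4·(2E) + 8·(16 + x) = 16, i.e. 128 + 8x − 2·(64 + 3x) = 16.
Collecting terms: 2x = 16, so x = 8.
Then 2E = 64 + 3·8 = 88, so E = 44, V = 2E/4 = 22, F = 16 + 8 = 24.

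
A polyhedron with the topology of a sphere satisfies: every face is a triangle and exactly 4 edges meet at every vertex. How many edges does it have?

12

Each face has 3 edges and each edge borders two faces, so 2E = 3F.
Each vertex has degree 4, so 4V = 2E and hence V = 3F/4.
Euler: V − E + F = 2 ⇒ (3F/4) − (3F/2) + F = 2.
Multiply by 8: (6 − 12 + 8)F = 16, i.e. 2F = 16.
So F = 8, E = 3·8/2 = 12, V = 3·8/4 = 6.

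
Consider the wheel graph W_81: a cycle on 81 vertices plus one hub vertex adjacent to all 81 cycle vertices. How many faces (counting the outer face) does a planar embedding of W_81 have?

82

W_81 has V = 81 + 1 = 82 vertices and E = 2·81 = 162 edges.
By Euler's formula F = 2 − V + E = 2 − 82 + 162 = 82.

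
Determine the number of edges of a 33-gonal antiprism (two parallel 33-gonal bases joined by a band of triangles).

132

An antiprism on an n-gon has two n-gon caps and 2n triangles: V = 2·33 = 66, E = 4·33 = 132, F = 2·33 + 2 = 68.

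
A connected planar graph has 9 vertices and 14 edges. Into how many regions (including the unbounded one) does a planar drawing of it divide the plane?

Euler's formula for a connected plane graph: V − E + F = 2, so F = 2 − 9 + 14 = 7.

7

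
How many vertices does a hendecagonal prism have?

A prism on an n-gon has two n-gon bases and n rectangular sides: V = 2·11 = 22, E = 3·11 = 33, F = 11 + 2 = 13.

22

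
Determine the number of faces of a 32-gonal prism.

34

A prism on an n-gon has two n-gon bases and n rectangular sides: V = 2·32 = 64, E = 3·32 = 96, F = 32 + 2 = 34.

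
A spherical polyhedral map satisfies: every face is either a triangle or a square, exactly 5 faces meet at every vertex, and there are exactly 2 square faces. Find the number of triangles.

24

Let x be the number of triangles; then F = 2 + x.
Edge–face incidences: 2E = 4·2 + 3·x = 8 + 3x.
Every vertex has degree 5, so 5V = 2E.
Euler: V − E + F = 2 ⇒ (2E)/5 − E + (2 + x) = 2.
Multiply by 10: 2·(2E) − 5·(2E) + 10·(2 + x) = 20, i.e. 20 + 10x − 3·(8 + 3x) = 20.
Collecting terms: x − 4 = 20, so x = 24.
Then 2E = 8 + 3·24 = 80, so E = 40, V = 2E/5 = 16, F = 2 + 24 = 26.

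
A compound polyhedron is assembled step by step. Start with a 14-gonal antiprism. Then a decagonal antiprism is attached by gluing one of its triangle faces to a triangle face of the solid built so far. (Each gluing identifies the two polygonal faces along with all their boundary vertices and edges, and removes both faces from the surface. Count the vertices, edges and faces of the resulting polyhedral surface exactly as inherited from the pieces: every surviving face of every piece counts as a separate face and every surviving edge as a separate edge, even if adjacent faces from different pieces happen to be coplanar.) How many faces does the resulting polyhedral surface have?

50

A 14-gonal antiprism: V=28, E=56, F=30.
Attach a decagonal antiprism (V=20, E=40, F=22) along a 3-gon: merge 3 vertices and 3 edges, delete both glued faces → V=45, E=93, F=50.
Check: V − E + F = 45 − 93 + 50 = 2.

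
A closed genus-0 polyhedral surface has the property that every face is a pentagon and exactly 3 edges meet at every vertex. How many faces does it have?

Each face has 5 edges and each edge borders two faces, so 2E = 5F.
Each vertex has degree 3, so 3V = 2E and hence V = 5F/3.
Euler: V − E + F = 2 ⇒ (5F/3) − (5F/2) + F = 2.
Multiply by 6: (10 − 15 + 6)F = 12, i.e. 1F = 12.
So F = 12, E = 5·12/2 = 30, V = 5·12/3 = 20.

12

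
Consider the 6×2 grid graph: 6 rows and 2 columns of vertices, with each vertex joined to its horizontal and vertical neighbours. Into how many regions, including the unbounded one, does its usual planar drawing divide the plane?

The grid has V = 6·2 = 12 vertices and E = 6·1 + 2·5 = 16 edges.
F = 2 − V + E = 2 − 12 + 16 = 6.

6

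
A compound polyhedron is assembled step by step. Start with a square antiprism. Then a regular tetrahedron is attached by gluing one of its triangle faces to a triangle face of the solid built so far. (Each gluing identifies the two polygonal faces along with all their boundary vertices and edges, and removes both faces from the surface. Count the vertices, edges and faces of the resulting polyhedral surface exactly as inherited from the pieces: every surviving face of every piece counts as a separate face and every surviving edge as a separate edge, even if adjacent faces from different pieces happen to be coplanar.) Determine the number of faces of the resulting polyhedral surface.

12

A square antiprism: V=8, E=16, F=10.
Attach a regular tetrahedron (V=4, E=6, F=4) along a 3-gon: merge 3 vertices and 3 edges, delete both glued faces → V=9, E=19, F=12.
Check: V − E + F = 9 − 19 + 12 = 2.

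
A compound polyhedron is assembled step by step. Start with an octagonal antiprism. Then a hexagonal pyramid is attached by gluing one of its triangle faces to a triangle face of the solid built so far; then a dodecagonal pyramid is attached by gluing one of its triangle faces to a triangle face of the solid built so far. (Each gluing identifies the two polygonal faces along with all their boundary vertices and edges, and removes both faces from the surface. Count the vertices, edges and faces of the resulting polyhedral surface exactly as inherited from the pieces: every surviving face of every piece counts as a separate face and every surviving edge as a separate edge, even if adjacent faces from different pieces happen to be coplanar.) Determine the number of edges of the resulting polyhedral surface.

An octagonal antiprism: V=16, E=32, F=18.
Attach a hexagonal pyramid (V=7, E=12, F=7) along a 3-gon: merge 3 vertices and 3 edges, delete both glued faces → V=20, E=41, F=23.
Attach a dodecagonal pyramid (V=13, E=24, F=13) along a 3-gon: merge 3 vertices and 3 edges, delete both glued faces → V=30, E=62, F=34.
Check: V − E + F = 30 − 62 + 34 = 2.

62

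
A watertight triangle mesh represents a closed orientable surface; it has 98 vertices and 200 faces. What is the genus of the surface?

Every face is a triangle, so 2E = 3·200 = 600, giving E = 300.
χ = V − E + F = 98 − 300 + 200 = -2.
For a closed orientable surface χ = 2 − 2g, so g = (2 − (-2))/2 = 2.

2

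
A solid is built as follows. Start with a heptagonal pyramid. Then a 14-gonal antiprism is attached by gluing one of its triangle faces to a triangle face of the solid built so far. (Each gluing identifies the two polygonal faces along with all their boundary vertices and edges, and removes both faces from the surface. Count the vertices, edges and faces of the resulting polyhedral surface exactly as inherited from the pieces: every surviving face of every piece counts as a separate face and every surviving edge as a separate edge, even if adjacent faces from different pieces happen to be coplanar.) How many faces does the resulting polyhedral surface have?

A heptagonal pyramid: V=8, E=14, F=8.
Attach a 14-gonal antiprism (V=28, E=56, F=30) along a 3-gon: merge 3 vertices and 3 edges, delete both glued faces → V=33, E=67, F=36.
Check: V − E + F = 33 − 67 + 36 = 2.

36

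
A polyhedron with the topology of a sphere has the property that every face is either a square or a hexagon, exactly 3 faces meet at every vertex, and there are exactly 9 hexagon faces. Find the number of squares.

Let x be the number of squares; then F = 9 + x.
Edge–face incidences: 2E = 6·9 + 4·x = 54 + 4x.
Every vertex has degree 3, so 3V = 2E.
Euler: V − E + F = 2 ⇒ (2E)/3 − E + (9 + x) = 2.
Multiply by 6: 2·(2E) − 3·(2E) + 6·(9 + x) = 12, i.e. 54 + 6x − (54 + 4x) = 12.
Collecting terms: 2x = 12, so x = 6.
Then 2E = 54 + 4·6 = 78, so E = 39, V = 2E/3 = 26, F = 9 + 6 = 15.

6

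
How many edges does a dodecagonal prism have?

A prism on an n-gon has two n-gon bases and n rectangular sides: V = 2·12 = 24, E = 3·12 = 36, F = 12 + 2 = 14.

36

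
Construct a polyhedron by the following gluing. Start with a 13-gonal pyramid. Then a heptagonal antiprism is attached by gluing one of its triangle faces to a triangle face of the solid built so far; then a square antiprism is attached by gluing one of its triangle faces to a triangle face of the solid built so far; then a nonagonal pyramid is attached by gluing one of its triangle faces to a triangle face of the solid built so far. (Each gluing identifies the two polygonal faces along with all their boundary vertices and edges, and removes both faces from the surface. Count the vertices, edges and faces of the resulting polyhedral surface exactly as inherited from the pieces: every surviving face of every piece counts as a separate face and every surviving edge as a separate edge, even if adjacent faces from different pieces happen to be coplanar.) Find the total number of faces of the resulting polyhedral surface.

A 13-gonal pyramid: V=14, E=26, F=14.
Attach a heptagonal antiprism (V=14, E=28, F=16) along a 3-gon: merge 3 vertices and 3 edges, delete both glued faces → V=25, E=51, F=28.
Attach a square antiprism (V=8, E=16, F=10) along a 3-gon: merge 3 vertices and 3 edges, delete both glued faces → V=30, E=64, F=36.
Attach a nonagonal pyramid (V=10, E=18, F=10) along a 3-gon: merge 3 vertices and 3 edges, delete both glued faces → V=37, E=79, F=44.
Check: V − E + F = 37 − 79 + 44 = 2.

44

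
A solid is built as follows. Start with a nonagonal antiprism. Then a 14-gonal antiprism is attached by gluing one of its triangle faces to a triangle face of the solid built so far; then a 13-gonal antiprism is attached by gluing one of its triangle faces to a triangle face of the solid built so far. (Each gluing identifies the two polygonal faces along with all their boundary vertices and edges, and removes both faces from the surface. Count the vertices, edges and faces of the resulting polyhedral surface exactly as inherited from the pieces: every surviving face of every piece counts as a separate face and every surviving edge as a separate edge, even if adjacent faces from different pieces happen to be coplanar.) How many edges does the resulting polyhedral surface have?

138

A nonagonal antiprism: V=18, E=36, F=20.
Attach a 14-gonal antiprism (V=28, E=56, F=30) along a 3-gon: merge 3 vertices and 3 edges, delete both glued faces → V=43, E=89, F=48.
Attach a 13-gonal antiprism (V=26, E=52, F=28) along a 3-gon: merge 3 vertices and 3 edges, delete both glued faces → V=66, E=138, F=74.
Check: V − E + F = 66 − 138 + 74 = 2.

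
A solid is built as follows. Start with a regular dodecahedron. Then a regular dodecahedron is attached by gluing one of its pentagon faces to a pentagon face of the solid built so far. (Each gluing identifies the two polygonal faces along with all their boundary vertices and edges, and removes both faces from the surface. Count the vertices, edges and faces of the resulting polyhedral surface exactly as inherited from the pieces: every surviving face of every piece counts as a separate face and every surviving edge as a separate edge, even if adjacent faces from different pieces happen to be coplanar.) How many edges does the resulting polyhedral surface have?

A regular dodecahedron: V=20, E=30, F=12.
Attach a regular dodecahedron (V=20, E=30, F=12) along a 5-gon: merge 5 vertices and 5 edges, delete both glued faces → V=35, E=55, F=22.
Check: V − E + F = 35 − 55 + 22 = 2.

55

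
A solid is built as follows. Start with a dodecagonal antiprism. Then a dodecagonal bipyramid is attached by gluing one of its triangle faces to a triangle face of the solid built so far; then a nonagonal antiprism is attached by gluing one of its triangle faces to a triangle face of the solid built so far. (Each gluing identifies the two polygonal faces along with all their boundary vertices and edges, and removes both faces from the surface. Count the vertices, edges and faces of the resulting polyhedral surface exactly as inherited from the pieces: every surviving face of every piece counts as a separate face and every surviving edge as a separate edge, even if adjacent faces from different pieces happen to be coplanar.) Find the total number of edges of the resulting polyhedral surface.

114

A dodecagonal antiprism: V=24, E=48, F=26.
Attach a dodecagonal bipyramid (V=14, E=36, F=24) along a 3-gon: merge 3 vertices and 3 edges, delete both glued faces → V=35, E=81, F=48.
Attach a nonagonal antiprism (V=18, E=36, F=20) along a 3-gon: merge 3 vertices and 3 edges, delete both glued faces → V=50, E=114, F=66.
Check: V − E + F = 50 − 114 + 66 = 2.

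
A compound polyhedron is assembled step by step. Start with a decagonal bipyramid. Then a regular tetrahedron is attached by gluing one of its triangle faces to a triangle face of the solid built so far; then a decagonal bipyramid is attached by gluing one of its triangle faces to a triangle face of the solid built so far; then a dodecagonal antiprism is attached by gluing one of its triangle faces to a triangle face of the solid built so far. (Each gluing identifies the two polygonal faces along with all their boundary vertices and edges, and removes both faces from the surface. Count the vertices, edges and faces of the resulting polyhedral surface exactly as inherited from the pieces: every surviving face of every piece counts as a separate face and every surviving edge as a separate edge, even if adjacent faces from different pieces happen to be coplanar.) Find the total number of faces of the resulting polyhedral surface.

64

A decagonal bipyramid: V=12, E=30, F=20.
Attach a regular tetrahedron (V=4, E=6, F=4) along a 3-gon: merge 3 vertices and 3 edges, delete both glued faces → V=13, E=33, F=22.
Attach a decagonal bipyramid (V=12, E=30, F=20) along a 3-gon: merge 3 vertices and 3 edges, delete both glued faces → V=22, E=60, F=40.
Attach a dodecagonal antiprism (V=24, E=48, F=26) along a 3-gon: merge 3 vertices and 3 edges, delete both glued faces → V=43, E=105, F=64.
Check: V − E + F = 43 − 105 + 64 = 2.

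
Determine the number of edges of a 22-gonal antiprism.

An antiprism on an n-gon has two n-gon caps and 2n triangles: V = 2·22 = 44, E = 4·22 = 88, F = 2·22 + 2 = 46.

88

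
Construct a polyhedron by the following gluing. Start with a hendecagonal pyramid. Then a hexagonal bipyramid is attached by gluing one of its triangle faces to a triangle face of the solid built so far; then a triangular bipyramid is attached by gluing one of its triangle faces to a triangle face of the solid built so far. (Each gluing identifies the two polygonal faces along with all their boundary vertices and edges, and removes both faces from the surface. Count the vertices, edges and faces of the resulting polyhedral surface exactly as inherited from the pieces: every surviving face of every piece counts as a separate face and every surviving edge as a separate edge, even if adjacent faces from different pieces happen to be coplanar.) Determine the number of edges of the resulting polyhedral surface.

43

A hendecagonal pyramid: V=12, E=22, F=12.
Attach a hexagonal bipyramid (V=8, E=18, F=12) along a 3-gon: merge 3 vertices and 3 edges, delete both glued faces → V=17, E=37, F=22.
Attach a triangular bipyramid (V=5, E=9, F=6) along a 3-gon: merge 3 vertices and 3 edges, delete both glued faces → V=19, E=43, F=26.
Check: V − E + F = 19 − 43 + 26 = 2.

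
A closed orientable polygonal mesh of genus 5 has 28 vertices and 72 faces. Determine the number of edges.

For a closed orientable surface of genus 5, χ = 2 − 2·5 = -8.
E = V + F − (-8) = 28 + 72 − (-8) = 108.

108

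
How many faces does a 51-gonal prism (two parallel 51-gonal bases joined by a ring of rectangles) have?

53

A prism on an n-gon has two n-gon bases and n rectangular sides: V = 2·51 = 102, E = 3·51 = 153, F = 51 + 2 = 53.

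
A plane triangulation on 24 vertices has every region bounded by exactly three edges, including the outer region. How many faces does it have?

44

In a plane triangulation 3F = 2E and V − E + F = 2, so F = 2V − 4 = 2·24 − 4 = 44.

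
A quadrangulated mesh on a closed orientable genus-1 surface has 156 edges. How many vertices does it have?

χ = 2 − 2·1 = 0, and every face is a square so 4F = 2E.
F = 2E/4 = 78. Then V = 0 + E − F = 0 + 156 − 78 = 78.

78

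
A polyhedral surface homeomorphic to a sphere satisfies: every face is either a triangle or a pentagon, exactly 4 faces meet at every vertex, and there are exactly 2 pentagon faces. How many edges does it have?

20

Let x be the number of triangles; then F = 2 + x.
Edge–face incidences: 2E = 5·2 + 3·x = 10 + 3x.
Every vertex has degree 4, so 4V = 2E.
Euler: V − E + F = 2 ⇒ (2E)/4 − E + (2 + x) = 2.
Multiply by 8: 2·(2E) − 4·(2E) + 8·(2 + x) = 16, i.e. 16 + 8x − 2·(10 + 3x) = 16.
Collecting terms: 2x − 4 = 16, so 2x = 20, so x = 10.
Then 2E = 10 + 3·10 = 40, so E = 20, V = 2E/4 = 10, F = 2 + 10 = 12.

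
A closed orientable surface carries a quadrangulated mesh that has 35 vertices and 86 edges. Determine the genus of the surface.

Every face is a square and each edge borders two faces, so 4F = 2·86, giving F = 43.
χ = V − E + F = 35 − 86 + 43 = -8.
For a closed orientable surface χ = 2 − 2g, so g = (2 − (-8))/2 = 5.

5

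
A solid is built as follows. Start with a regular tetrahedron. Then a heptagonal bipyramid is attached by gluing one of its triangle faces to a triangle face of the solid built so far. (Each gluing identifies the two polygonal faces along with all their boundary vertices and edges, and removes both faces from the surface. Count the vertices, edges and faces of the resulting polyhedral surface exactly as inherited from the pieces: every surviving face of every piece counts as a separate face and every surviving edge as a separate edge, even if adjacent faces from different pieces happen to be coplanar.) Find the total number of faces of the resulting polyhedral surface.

A regular tetrahedron: V=4, E=6, F=4.
Attach a heptagonal bipyramid (V=9, E=21, F=14) along a 3-gon: merge 3 vertices and 3 edges, delete both glued faces → V=10, E=24, F=16.
Check: V − E + F = 10 − 24 + 16 = 2.

16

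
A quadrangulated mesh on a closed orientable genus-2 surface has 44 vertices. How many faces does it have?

46

χ = 2 − 2·2 = -2, and every face is a square so 4F = 2E.
V − E + F = -2 with E = 4F/2 gives 44 − (4/2 − 1)·F = -2, so F = 46 and E = 92.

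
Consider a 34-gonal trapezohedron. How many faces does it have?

68

The n-trapezohedron (dual of the n-antiprism) has V = 2·34 + 2 = 70, E = 4·34 = 136, F = 2·34 = 68.
Check: V − E + F = 70 − 136 + 68 = 2.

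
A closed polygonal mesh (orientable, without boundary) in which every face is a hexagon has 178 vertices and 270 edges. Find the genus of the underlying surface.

2

Every face is a hexagon and each edge borders two faces, so 6F = 2·270, giving F = 90.
χ = V − E + F = 178 − 270 + 90 = -2.
For a closed orientable surface χ = 2 − 2g, so g = (2 − (-2))/2 = 2.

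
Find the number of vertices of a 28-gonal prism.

A prism on an n-gon has two n-gon bases and n rectangular sides: V = 2·28 = 56, E = 3·28 = 84, F = 28 + 2 = 30.

56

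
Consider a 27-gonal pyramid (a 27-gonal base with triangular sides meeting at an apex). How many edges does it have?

A pyramid on an n-gon base has one n-gon and n triangles: V = 27 + 1 = 28, E = 2·27 = 54, F = 27 + 1 = 28.

54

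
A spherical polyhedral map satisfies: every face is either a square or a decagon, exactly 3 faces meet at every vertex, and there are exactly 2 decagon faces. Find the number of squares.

Let x be the number of squares; then F = 2 + x.
Edge–face incidences: 2E = 10·2 + 4·x = 20 + 4x.
Every vertex has degree 3, so 3V = 2E.
Euler: V − E + F = 2 ⇒ (2E)/3 − E + (2 + x) = 2.
Multiply by 6: 2·(2E) − 3·(2E) + 6·(2 + x) = 12, i.e. 12 + 6x − (20 + 4x) = 12.
Collecting terms: 2x − 8 = 12, so 2x = 20, so x = 10.
Then 2E = 20 + 4·10 = 60, so E = 30, V = 2E/3 = 20, F = 2 + 10 = 12.

10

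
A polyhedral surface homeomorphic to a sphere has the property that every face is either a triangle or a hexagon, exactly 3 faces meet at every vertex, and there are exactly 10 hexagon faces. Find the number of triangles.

4

Let x be the number of triangles; then F = 10 + x.
Edge–face incidences: 2E = 6·10 + 3·x = 60 + 3x.
Every vertex has degree 3, so 3V = 2E.
Euler: V − E + F = 2 ⇒ (2E)/3 − E + (10 + x) = 2.
Multiply by 6: 2·(2E) − 3·(2E) + 6·(10 + x) = 12, i.e. 60 + 6x − (60 + 3x) = 12.
Collecting terms: 3x = 12, so x = 4.
Then 2E = 60 + 3·4 = 72, so E = 36, V = 2E/3 = 24, F = 10 + 4 = 14.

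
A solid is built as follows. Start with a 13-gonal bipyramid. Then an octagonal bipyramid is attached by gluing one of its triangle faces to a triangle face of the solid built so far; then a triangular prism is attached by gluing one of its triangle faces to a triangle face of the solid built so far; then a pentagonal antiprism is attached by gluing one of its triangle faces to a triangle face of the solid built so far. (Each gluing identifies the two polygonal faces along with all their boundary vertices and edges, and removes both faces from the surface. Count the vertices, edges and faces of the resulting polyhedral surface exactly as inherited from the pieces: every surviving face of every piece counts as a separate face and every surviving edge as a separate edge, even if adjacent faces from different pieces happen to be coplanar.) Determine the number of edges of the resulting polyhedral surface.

83

A 13-gonal bipyramid: V=15, E=39, F=26.
Attach an octagonal bipyramid (V=10, E=24, F=16) along a 3-gon: merge 3 vertices and 3 edges, delete both glued faces → V=22, E=60, F=40.
Attach a triangular prism (V=6, E=9, F=5) along a 3-gon: merge 3 vertices and 3 edges, delete both glued faces → V=25, E=66, F=43.
Attach a pentagonal antiprism (V=10, E=20, F=12) along a 3-gon: merge 3 vertices and 3 edges, delete both glued faces → V=32, E=83, F=53.
Check: V − E + F = 32 − 83 + 53 = 2.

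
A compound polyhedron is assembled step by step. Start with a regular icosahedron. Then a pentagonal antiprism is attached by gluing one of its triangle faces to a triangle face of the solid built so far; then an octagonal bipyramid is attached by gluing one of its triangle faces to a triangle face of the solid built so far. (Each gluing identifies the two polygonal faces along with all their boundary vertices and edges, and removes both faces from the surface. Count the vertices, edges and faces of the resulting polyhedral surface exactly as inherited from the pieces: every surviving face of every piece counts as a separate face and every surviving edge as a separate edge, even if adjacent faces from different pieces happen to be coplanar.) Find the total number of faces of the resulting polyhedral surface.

A regular icosahedron: V=12, E=30, F=20.
Attach a pentagonal antiprism (V=10, E=20, F=12) along a 3-gon: merge 3 vertices and 3 edges, delete both glued faces → V=19, E=47, F=30.
Attach an octagonal bipyramid (V=10, E=24, F=16) along a 3-gon: merge 3 vertices and 3 edges, delete both glued faces → V=26, E=68, F=44.
Check: V − E + F = 26 − 68 + 44 = 2.

44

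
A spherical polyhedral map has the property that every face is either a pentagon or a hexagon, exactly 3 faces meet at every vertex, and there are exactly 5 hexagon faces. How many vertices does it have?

30

Let x be the number of pentagons; then F = 5 + x.
Edge–face incidences: 2E = 6·5 + 5·x = 30 + 5x.
Every vertex has degree 3, so 3V = 2E.
Euler: V − E + F = 2 ⇒ (2E)/3 − E + (5 + x) = 2.
Multiply by 6: 2·(2E) − 3·(2E) + 6·(5 + x) = 12, i.e. 30 + 6x − (30 + 5x) = 12.
Collecting terms: x = 12.
Then 2E = 30 + 5·12 = 90, so E = 45, V = 2E/3 = 30, F = 5 + 12 = 17.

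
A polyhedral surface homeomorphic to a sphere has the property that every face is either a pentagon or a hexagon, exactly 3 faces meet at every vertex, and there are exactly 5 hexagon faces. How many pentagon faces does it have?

12

Let x be the number of pentagons; then F = 5 + x.
Edge–face incidences: 2E = 6·5 + 5·x = 30 + 5x.
Every vertex has degree 3, so 3V = 2E.
Euler: V − E + F = 2 ⇒ (2E)/3 − E + (5 + x) = 2.
Multiply by 6: 2·(2E) − 3·(2E) + 6·(5 + x) = 12, i.e. 30 + 6x − (30 + 5x) = 12.
Collecting terms: x = 12.
Then 2E = 30 + 5·12 = 90, so E = 45, V = 2E/3 = 30, F = 5 + 12 = 17.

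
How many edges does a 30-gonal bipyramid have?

90

A bipyramid over an n-gon has 2n triangular faces and n + 2 vertices: V = 30 + 2 = 32, E = 3·30 = 90, F = 2·30 = 60.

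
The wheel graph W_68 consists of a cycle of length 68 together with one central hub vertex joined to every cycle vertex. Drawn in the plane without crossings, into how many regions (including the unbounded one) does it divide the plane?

69

W_68 has V = 68 + 1 = 69 vertices and E = 2·68 = 136 edges.
By Euler's formula F = 2 − V + E = 2 − 69 + 136 = 69.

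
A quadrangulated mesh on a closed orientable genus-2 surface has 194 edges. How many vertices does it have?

95

χ = 2 − 2·2 = -2, and every face is a square so 4F = 2E.
F = 2E/4 = 97. Then V = -2 + E − F = -2 + 194 − 97 = 95.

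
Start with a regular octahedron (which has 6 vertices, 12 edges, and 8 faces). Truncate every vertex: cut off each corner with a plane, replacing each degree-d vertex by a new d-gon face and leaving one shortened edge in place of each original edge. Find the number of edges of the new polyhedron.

Truncation replaces each original edge-end by a new vertex, so V′ = 2E = 24.
Each original edge survives, and each old vertex of degree d contributes d new edges; summing degrees gives Σd = 2E, so E′ = E + 2E = 3E = 36.
Each original face survives and each original vertex becomes one new face: F′ = F + V = 14.

36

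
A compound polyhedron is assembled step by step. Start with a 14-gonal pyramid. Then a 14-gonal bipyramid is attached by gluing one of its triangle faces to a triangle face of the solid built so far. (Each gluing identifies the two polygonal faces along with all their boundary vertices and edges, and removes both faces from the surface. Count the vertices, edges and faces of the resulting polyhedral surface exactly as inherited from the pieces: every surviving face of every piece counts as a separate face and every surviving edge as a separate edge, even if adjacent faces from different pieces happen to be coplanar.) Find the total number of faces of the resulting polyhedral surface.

A 14-gonal pyramid: V=15, E=28, F=15.
Attach a 14-gonal bipyramid (V=16, E=42, F=28) along a 3-gon: merge 3 vertices and 3 edges, delete both glued faces → V=28, E=67, F=41.
Check: V − E + F = 28 − 67 + 41 = 2.

41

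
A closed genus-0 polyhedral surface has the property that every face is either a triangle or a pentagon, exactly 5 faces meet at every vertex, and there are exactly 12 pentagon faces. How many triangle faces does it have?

80

Let x be the number of triangles; then F = 12 + x.
Edge–face incidences: 2E = 5·12 + 3·x = 60 + 3x.
Every vertex has degree 5, so 5V = 2E.
Euler: V − E + F = 2 ⇒ (2E)/5 − E + (12 + x) = 2.
Multiply by 10: 2·(2E) − 5·(2E) + 10·(12 + x) = 20, i.e. 120 + 10x − 3·(60 + 3x) = 20.
Collecting terms: x − 60 = 20, so x = 80.
Then 2E = 60 + 3·80 = 300, so E = 150, V = 2E/5 = 60, F = 12 + 80 = 92.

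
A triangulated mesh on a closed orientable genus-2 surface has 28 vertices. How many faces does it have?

χ = 2 − 2·2 = -2, and every face is a triangle so 3F = 2E.
V − E + F = -2 with E = 3F/2 gives 28 − (3/2 − 1)·F = -2, so F = 60 and E = 90.

60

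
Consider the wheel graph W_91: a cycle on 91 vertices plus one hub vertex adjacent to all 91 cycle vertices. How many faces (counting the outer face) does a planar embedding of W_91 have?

W_91 has V = 91 + 1 = 92 vertices and E = 2·91 = 182 edges.
By Euler's formula F = 2 − V + E = 2 − 92 + 182 = 92.

92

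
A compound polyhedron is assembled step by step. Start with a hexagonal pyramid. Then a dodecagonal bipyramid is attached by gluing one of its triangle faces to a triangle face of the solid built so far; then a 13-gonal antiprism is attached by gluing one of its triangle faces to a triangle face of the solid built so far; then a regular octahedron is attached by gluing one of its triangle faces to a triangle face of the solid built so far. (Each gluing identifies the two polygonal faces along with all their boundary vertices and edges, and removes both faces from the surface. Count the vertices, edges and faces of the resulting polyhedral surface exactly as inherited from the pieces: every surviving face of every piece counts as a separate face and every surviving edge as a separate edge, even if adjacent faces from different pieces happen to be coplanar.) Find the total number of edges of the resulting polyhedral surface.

A hexagonal pyramid: V=7, E=12, F=7.
Attach a dodecagonal bipyramid (V=14, E=36, F=24) along a 3-gon: merge 3 vertices and 3 edges, delete both glued faces → V=18, E=45, F=29.
Attach a 13-gonal antiprism (V=26, E=52, F=28) along a 3-gon: merge 3 vertices and 3 edges, delete both glued faces → V=41, E=94, F=55.
Attach a regular octahedron (V=6, E=12, F=8) along a 3-gon: merge 3 vertices and 3 edges, delete both glued faces → V=44, E=103, F=61.
Check: V − E + F = 44 − 103 + 61 = 2.

103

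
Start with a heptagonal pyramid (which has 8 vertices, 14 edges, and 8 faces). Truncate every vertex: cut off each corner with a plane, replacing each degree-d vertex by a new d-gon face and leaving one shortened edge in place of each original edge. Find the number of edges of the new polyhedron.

Truncation replaces each original edge-end by a new vertex, so V′ = 2E = 28.
Each original edge survives, and each old vertex of degree d contributes d new edges; summing degrees gives Σd = 2E, so E′ = E + 2E = 3E = 42.
Each original face survives and each original vertex becomes one new face: F′ = F + V = 16.

42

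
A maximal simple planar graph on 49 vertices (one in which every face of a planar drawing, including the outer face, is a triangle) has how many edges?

In a plane triangulation 3F = 2E and V − E + F = 2, so E = 3V − 6 = 3·49 − 6 = 141.

141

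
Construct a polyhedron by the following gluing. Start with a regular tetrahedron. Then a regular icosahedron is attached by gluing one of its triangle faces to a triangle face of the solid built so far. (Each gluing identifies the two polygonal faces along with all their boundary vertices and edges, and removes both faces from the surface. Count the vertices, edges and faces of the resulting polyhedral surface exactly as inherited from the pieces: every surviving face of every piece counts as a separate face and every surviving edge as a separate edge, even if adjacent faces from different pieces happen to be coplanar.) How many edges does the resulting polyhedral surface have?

A regular tetrahedron: V=4, E=6, F=4.
Attach a regular icosahedron (V=12, E=30, F=20) along a 3-gon: merge 3 vertices and 3 edges, delete both glued faces → V=13, E=33, F=22.
Check: V − E + F = 13 − 33 + 22 = 2.

33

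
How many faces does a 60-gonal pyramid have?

61

A pyramid on an n-gon base has one n-gon and n triangles: V = 60 + 1 = 61, E = 2·60 = 120, F = 60 + 1 = 61.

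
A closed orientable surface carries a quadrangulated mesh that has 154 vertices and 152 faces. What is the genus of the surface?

0

Every face is a square, so 2E = 4·152 = 608, giving E = 304.
χ = V − E + F = 154 − 304 + 152 = 2.
For a closed orientable surface χ = 2 − 2g, so g = (2 − (2))/2 = 0.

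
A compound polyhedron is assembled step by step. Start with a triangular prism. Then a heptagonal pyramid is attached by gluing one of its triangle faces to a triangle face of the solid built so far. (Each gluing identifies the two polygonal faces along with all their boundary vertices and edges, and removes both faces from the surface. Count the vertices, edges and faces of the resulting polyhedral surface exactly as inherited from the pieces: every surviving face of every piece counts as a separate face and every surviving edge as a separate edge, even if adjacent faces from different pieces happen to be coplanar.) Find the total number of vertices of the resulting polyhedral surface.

A triangular prism: V=6, E=9, F=5.
Attach a heptagonal pyramid (V=8, E=14, F=8) along a 3-gon: merge 3 vertices and 3 edges, delete both glued faces → V=11, E=20, F=11.
Check: V − E + F = 11 − 20 + 11 = 2.

11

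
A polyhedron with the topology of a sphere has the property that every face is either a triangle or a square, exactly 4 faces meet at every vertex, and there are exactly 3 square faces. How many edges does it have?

Let x be the number of triangles; then F = 3 + x.
Edge–face incidences: 2E = 4·3 + 3·x = 12 + 3x.
Every vertex has degree 4, so 4V = 2E.
Euler: V − E + F = 2 ⇒ (2E)/4 − E + (3 + x) = 2.
Multiply by 8: 2·(2E) − 4·(2E) + 8·(3 + x) = 16, i.e. 24 + 8x − 2·(12 + 3x) = 16.
Collecting terms: 2x = 16, so x = 8.
Then 2E = 12 + 3·8 = 36, so E = 18, V = 2E/4 = 9, F = 3 + 8 = 11.

18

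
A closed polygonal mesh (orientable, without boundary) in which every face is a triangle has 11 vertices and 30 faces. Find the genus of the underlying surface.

3

Every face is a triangle, so 2E = 3·30 = 90, giving E = 45.
χ = V − E + F = 11 − 45 + 30 = -4.
For a closed orientable surface χ = 2 − 2g, so g = (2 − (-4))/2 = 3.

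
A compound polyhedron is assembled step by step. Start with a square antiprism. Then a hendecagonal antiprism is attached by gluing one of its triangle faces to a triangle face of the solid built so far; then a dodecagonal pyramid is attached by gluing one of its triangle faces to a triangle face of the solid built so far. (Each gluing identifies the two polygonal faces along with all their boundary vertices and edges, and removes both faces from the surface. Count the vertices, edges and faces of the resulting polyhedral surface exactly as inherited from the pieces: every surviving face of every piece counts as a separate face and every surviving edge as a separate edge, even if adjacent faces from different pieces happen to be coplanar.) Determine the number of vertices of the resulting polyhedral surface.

A square antiprism: V=8, E=16, F=10.
Attach a hendecagonal antiprism (V=22, E=44, F=24) along a 3-gon: merge 3 vertices and 3 edges, delete both glued faces → V=27, E=57, F=32.
Attach a dodecagonal pyramid (V=13, E=24, F=13) along a 3-gon: merge 3 vertices and 3 edges, delete both glued faces → V=37, E=78, F=43.
Check: V − E + F = 37 − 78 + 43 = 2.

37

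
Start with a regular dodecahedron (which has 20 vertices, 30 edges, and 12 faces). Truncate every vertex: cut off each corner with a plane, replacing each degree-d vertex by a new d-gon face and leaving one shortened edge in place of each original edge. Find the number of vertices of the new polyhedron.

Truncation replaces each original edge-end by a new vertex, so V′ = 2E = 60.
Each original edge survives, and each old vertex of degree d contributes d new edges; summing degrees gives Σd = 2E, so E′ = E + 2E = 3E = 90.
Each original face survives and each original vertex becomes one new face: F′ = F + V = 32.

60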